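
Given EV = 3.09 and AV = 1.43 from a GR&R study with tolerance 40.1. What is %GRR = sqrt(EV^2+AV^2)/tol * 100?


GRR = sqrt(EV^2 + AV^2) = sqrt(3.09^2 + 1.43^2) = 3.4048495
%GRR = GRR / tol * 100 = 3.4048495 / 40.1 * 100
%GRR = 8.4909

8.4909


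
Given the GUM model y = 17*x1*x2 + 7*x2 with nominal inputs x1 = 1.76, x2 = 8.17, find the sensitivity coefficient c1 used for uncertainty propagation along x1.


y = 17*x1*x2 + 7*x2
dy/dx1 = 17*x2
Evaluate at x2 = 8.17: c1 = 17 * 8.17
c1 = 138.8900

138.8900


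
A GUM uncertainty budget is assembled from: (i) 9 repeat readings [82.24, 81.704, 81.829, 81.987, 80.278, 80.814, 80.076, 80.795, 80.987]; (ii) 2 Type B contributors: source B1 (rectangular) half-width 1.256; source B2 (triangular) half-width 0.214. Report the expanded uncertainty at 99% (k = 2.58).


mean = (82.24 + 81.704 + 81.829 + 81.987 + 80.278 + 80.814 + 80.076 + 80.795 + 80.987) / 9 = 81.19
s = sqrt(sum((x - mean)^2)/(n-1)) = 0.77633562
u_A = s / sqrt(n) = 0.77633562 / sqrt(9) = 0.25877854
u_B1 = 1.256 / sqrt(3) = 0.72515194
u_B2 = 0.214 / sqrt(6) = 0.087365134
uc = sqrt(0.25877854^2 + 0.72515194^2 + 0.087365134^2) = 0.77488343
U = k * uc = 2.58 * 0.77488343
U = 1.9992

1.9992


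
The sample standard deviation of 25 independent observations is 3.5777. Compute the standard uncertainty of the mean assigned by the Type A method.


u_A = s / sqrt(n)
u_A = 3.5777 / sqrt(25)
u_A = 3.5777 / 5
u_A = 0.7155

0.7155


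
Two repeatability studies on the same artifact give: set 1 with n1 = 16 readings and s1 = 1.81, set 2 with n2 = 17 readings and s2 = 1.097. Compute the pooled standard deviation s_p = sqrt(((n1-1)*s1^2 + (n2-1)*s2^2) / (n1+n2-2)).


s_p = sqrt(((n1-1)*s1^2 + (n2-1)*s2^2) / (n1+n2-2))
numerator = (16-1)*1.81^2 + (17-1)*1.097^2 = 49.1415 + 19.254544 = 68.396044
denominator = 16 + 17 - 2 = 31
s_p^2 = 68.396044 / 31 = 2.206324
s_p = sqrt(2.206324) = 1.4854

1.4854


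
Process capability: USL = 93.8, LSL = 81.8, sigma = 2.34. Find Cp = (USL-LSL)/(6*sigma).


Cp = (USL - LSL) / (6 * sigma)
= (93.8 - 81.8) / (6 * 2.34)
= 12.0000 / 14.0400
= 0.8547

0.8547


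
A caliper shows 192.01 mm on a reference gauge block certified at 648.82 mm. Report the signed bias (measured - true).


Systematic error = measured - true
= 192.01 - 648.82
= -456.8100

-456.8100


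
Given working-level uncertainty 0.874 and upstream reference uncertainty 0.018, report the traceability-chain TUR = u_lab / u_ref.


TUR = u_lab / u_ref
= 0.874 / 0.018
= 48.5556

48.5556


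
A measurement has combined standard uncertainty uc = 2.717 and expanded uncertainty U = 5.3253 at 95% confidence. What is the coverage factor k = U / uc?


k = U / uc
k = 5.3253 / 2.717
k = 1.96

1.96


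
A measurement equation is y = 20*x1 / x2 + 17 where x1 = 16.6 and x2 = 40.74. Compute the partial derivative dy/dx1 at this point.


y = 20*x1 / x2 + 17
dy/dx1 = 20/x2
Evaluate at x2 = 40.74: c1 = 20 / 40.74
c1 = 0.4909

0.4909


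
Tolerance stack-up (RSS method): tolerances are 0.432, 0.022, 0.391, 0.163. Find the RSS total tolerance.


RSS = sqrt(0.432^2 + 0.022^2 + 0.391^2 + 0.163^2)
= sqrt(0.366558)
= 0.6054

0.6054


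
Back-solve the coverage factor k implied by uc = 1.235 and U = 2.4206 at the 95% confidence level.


k = U / uc
k = 2.4206 / 1.235
k = 1.96

1.96


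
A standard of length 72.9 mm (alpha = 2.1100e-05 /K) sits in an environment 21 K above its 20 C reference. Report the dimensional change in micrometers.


dL = L * alpha * dT
= 72.9 * 2.1100e-05 * 21
= 0.0323020 mm
dL_um = 0.0323020 * 1000 = 32.3020 um

32.3020


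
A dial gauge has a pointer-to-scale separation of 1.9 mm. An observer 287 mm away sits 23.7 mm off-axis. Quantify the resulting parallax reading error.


error = h * offset / d
= 1.9 * 23.7 / 287
= 0.1569

0.1569


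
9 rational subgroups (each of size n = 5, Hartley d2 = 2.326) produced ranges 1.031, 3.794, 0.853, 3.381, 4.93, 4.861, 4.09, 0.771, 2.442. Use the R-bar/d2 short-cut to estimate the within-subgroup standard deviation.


R_bar = (1.031 + 3.794 + 0.853 + 3.381 + 4.93 + 4.861 + 4.09 + 0.771 + 2.442) / 9
R_bar = 26.153 / 9 = 2.9058889
sigma_hat = R_bar / d2 = 2.9058889 / 2.326 = 1.2493

1.2493


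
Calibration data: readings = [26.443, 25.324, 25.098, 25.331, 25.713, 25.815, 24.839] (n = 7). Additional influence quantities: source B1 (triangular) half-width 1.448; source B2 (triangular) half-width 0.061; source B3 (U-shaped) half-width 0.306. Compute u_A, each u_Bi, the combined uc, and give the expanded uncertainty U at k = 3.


mean = (26.443 + 25.324 + 25.098 + 25.331 + 25.713 + 25.815 + 24.839) / 7 = 25.509
s = sqrt(sum((x - mean)^2)/(n-1)) = 0.53093283
u_A = s / sqrt(n) = 0.53093283 / sqrt(7) = 0.20067375
u_B1 = 1.448 / sqrt(6) = 0.59114352
u_B2 = 0.061 / sqrt(6) = 0.024903146
u_B3 = 0.306 / sqrt(2) = 0.21637468
uc = sqrt(0.20067375^2 + 0.59114352^2 + 0.024903146^2 + 0.21637468^2) = 0.66117984
U = k * uc = 3 * 0.66117984
U = 1.9835

1.9835


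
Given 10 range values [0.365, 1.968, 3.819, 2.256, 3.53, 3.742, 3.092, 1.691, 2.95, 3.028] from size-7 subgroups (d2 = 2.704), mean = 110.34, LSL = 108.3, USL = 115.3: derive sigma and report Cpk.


R_bar = (0.365 + 1.968 + 3.819 + 2.256 + 3.53 + 3.742 + 3.092 + 1.691 + 2.95 + 3.028) / 10 = 2.6441
sigma = R_bar / d2 = 2.6441 / 2.704 = 0.97784763
Cp = (USL - LSL)/(6*sigma) = (115.3 - 108.3)/(6*0.97784763) = 1.1931
Cpu = (115.3 - 110.34)/(3*0.97784763) = 1.6908
Cpl = (110.34 - 108.3)/(3*0.97784763) = 0.6954
Cpk = min(Cpu, Cpl) = 0.6954

0.6954


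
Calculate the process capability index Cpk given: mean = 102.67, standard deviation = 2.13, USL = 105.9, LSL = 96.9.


Cpu = (USL - mean) / (3*sigma) = (105.9 - 102.67) / (3*2.13) = 0.5055
Cpl = (mean - LSL) / (3*sigma) = (102.67 - 96.9) / (3*2.13) = 0.9030
Cpk = min(Cpu, Cpl) = 0.5055

0.5055


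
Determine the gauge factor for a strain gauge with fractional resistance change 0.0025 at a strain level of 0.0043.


GF = (dR/R) / epsilon
= 0.0025 / 0.0043
= 0.5814

0.5814


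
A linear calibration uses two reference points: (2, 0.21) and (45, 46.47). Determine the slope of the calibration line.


slope = (y2 - y1) / (x2 - x1)
= (46.47 - 0.21) / (45 - 2)
= 46.2600 / 43
= 1.0758

1.0758


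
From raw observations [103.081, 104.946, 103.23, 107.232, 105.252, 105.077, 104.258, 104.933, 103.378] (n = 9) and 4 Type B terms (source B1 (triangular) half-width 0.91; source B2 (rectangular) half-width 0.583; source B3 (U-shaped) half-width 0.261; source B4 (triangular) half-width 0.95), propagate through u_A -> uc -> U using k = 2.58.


mean = (103.081 + 104.946 + 103.23 + 107.232 + 105.252 + 105.077 + 104.258 + 104.933 + 103.378) / 9 = 104.5985556
s = sqrt(sum((x - mean)^2)/(n-1)) = 1.3040874
u_A = s / sqrt(n) = 1.3040874 / sqrt(9) = 0.4346958
u_B1 = 0.91 / sqrt(6) = 0.37150594
u_B2 = 0.583 / sqrt(3) = 0.33659521
u_B3 = 0.261 / sqrt(2) = 0.18455487
u_B4 = 0.95 / sqrt(6) = 0.38783588
uc = sqrt(0.4346958^2 + 0.37150594^2 + 0.33659521^2 + 0.18455487^2 + 0.38783588^2) = 0.79041167
U = k * uc = 2.58 * 0.79041167
U = 2.0393

2.0393


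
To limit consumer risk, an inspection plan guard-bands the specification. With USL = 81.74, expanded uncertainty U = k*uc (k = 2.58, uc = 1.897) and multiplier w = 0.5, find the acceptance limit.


U = k * uc = 2.58 * 1.897 = 4.89426
guard band g = w * U = 0.5 * 4.89426 = 2.44713
AL = USL - g = 81.74 - 2.44713
AL = 79.2929

79.2929


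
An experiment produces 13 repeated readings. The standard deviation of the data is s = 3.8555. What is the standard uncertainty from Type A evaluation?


u_A = s / sqrt(n)
u_A = 3.8555 / sqrt(13)
u_A = 3.8555 / 3.6055513
u_A = 1.0693

1.0693


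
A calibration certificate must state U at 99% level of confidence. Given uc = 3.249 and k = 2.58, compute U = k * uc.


U = k * uc
U = 2.58 * 3.249
U = 8.3824

8.3824


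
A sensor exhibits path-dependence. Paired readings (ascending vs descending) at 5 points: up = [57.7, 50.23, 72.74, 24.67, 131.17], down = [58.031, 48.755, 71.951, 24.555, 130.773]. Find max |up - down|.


|57.7 - 58.031| = 0.3310
|50.23 - 48.755| = 1.4750
|72.74 - 71.951| = 0.7890
|24.67 - 24.555| = 0.1150
|131.17 - 130.773| = 0.3970
hysteresis = max(diffs) = 1.4750

1.4750


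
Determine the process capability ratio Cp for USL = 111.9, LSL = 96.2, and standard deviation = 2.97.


Cp = (USL - LSL) / (6 * sigma)
= (111.9 - 96.2) / (6 * 2.97)
= 15.7000 / 17.8200
= 0.8810

0.8810


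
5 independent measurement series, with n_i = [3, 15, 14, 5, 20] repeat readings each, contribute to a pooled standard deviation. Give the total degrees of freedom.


nu = sum_i (n_i - 1)
nu = ((3 - 1) + (15 - 1) + (14 - 1) + (5 - 1) + (20 - 1))
nu = 2 + 14 + 13 + 4 + 19
nu = 52

52


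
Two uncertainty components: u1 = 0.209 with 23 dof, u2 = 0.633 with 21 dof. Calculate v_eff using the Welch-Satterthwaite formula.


uc = sqrt(u1^2 + u2^2) = sqrt(0.209^2 + 0.633^2) = 0.66661083
v_eff = uc^4 / (u1^4/v1 + u2^4/v2)
= 0.66661083^4 / (0.209^4/23 + 0.633^4/21)
= 0.1974647 / 0.0077282757
v_eff = 25.5509

25.5509


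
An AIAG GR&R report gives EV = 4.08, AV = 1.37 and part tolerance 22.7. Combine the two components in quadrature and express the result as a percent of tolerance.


GRR = sqrt(EV^2 + AV^2) = sqrt(4.08^2 + 1.37^2) = 4.3038704
%GRR = GRR / tol * 100 = 4.3038704 / 22.7 * 100
%GRR = 18.9598

18.9598


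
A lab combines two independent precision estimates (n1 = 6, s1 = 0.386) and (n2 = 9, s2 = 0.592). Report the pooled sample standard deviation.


s_p = sqrt(((n1-1)*s1^2 + (n2-1)*s2^2) / (n1+n2-2))
numerator = (6-1)*0.386^2 + (9-1)*0.592^2 = 0.74498 + 2.803712 = 3.548692
denominator = 6 + 9 - 2 = 13
s_p^2 = 3.548692 / 13 = 0.27297631
s_p = sqrt(0.27297631) = 0.5225

0.5225


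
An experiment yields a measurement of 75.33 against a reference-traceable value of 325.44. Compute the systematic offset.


Systematic error = measured - true
= 75.33 - 325.44
= -250.1100

-250.1100


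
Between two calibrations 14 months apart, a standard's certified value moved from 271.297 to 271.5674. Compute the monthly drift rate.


rate = (v2 - v1) / months
= (271.5674 - 271.297) / 14
= 0.2704 / 14
= 0.0193

0.0193


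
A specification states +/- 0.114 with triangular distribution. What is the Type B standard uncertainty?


u_B = half_width / sqrt(6)
u_B = 0.114 / 2.4494897
u_B = 0.0465

0.0465


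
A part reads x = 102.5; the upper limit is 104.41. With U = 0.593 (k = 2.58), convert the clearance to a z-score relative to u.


u = U / k = 0.593 / 2.58 = 0.22984496
margin = |USL - x| = |104.41 - 102.5| = 1.91
z = margin / u = 1.91 / 0.22984496
z = 8.3099

8.3099


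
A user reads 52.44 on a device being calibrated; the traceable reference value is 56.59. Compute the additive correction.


Correction = standard - reading
= 56.59 - 52.44
= 4.1500

4.1500


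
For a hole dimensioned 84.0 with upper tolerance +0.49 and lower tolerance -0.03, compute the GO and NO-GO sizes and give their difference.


GO = nominal - lower_tol (smallest hole = maximum material condition)
GO = 84.0 - 0.03 = 83.97
NO-GO = nominal + upper_tol (largest hole = least material condition)
NO-GO = 84.0 + 0.49 = 84.49
spread = NO-GO - GO = 84.49 - 83.97 = 0.5200

0.5200


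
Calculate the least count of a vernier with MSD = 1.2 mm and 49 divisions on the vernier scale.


LC = MSD / n_div
= 1.2 / 49
= 0.0245

0.0245


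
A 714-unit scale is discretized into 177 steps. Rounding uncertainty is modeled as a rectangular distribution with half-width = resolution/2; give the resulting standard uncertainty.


resolution = range / divisions
resolution = 714 / 177 = 4.0338983
u_res = resolution / (2*sqrt(3))
u_res = 4.0338983 / 3.4641016
u_res = 1.1645

1.1645


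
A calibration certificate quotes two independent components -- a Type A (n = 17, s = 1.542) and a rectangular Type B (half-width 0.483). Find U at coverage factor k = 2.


u_A = s / sqrt(n) = 1.542 / sqrt(17) = 0.37398993
u_B = half_width / sqrt(3) = 0.483 / sqrt(3) = 0.27886018
uc = sqrt(u_A^2 + u_B^2) = sqrt(0.37398993^2 + 0.27886018^2) = 0.46650988
U = k * uc = 2 * 0.46650988
U = 0.9330

0.9330


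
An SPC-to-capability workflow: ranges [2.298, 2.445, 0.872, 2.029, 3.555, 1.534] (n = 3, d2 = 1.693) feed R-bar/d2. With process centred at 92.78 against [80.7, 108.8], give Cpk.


R_bar = (2.298 + 2.445 + 0.872 + 2.029 + 3.555 + 1.534) / 6 = 2.1221667
sigma = R_bar / d2 = 2.1221667 / 1.693 = 1.2534948
Cp = (USL - LSL)/(6*sigma) = (108.8 - 80.7)/(6*1.2534948) = 3.7362
Cpu = (108.8 - 92.78)/(3*1.2534948) = 4.2601
Cpl = (92.78 - 80.7)/(3*1.2534948) = 3.2124
Cpk = min(Cpu, Cpl) = 3.2124

3.2124


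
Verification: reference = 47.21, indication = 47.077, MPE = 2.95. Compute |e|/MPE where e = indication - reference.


e = indication - reference = 47.077 - 47.21 = -0.1330
|e| = 0.1330
ratio = |e| / MPE = 0.1330 / 2.95
ratio = 0.0451

0.0451


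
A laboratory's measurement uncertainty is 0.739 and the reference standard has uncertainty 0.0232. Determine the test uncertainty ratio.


TUR = u_lab / u_ref
= 0.739 / 0.0232
= 31.8534

31.8534


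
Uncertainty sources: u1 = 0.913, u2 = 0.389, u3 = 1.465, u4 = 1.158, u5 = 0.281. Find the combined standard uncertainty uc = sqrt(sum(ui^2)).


uc = sqrt(0.913^2 + 0.389^2 + 1.465^2 + 1.158^2 + 0.281^2)
uc = sqrt(4.55104)
uc = 2.1333

2.1333


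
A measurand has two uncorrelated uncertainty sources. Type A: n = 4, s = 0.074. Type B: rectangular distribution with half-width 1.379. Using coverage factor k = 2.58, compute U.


u_A = s / sqrt(n) = 0.074 / sqrt(4) = 0.037
u_B = half_width / sqrt(3) = 1.379 / sqrt(3) = 0.79616602
uc = sqrt(u_A^2 + u_B^2) = sqrt(0.037^2 + 0.79616602^2) = 0.7970253
U = k * uc = 2.58 * 0.7970253
U = 2.0563

2.0563


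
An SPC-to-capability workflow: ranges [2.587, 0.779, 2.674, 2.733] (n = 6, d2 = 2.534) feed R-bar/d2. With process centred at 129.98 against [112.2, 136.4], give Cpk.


R_bar = (2.587 + 0.779 + 2.674 + 2.733) / 4 = 2.19325
sigma = R_bar / d2 = 2.19325 / 2.534 = 0.86552881
Cp = (USL - LSL)/(6*sigma) = (136.4 - 112.2)/(6*0.86552881) = 4.6600
Cpu = (136.4 - 129.98)/(3*0.86552881) = 2.4725
Cpl = (129.98 - 112.2)/(3*0.86552881) = 6.8475
Cpk = min(Cpu, Cpl) = 2.4725

2.4725


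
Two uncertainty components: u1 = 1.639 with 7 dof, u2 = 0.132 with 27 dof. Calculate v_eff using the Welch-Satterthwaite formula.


uc = sqrt(u1^2 + u2^2) = sqrt(1.639^2 + 0.132^2) = 1.6443068
v_eff = uc^4 / (u1^4/v1 + u2^4/v2)
= 1.6443068^4 / (1.639^4/7 + 0.132^4/27)
= 7.3102362 / 1.0309142
v_eff = 7.0910

7.0910


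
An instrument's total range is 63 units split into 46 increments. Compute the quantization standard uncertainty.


resolution = range / divisions
resolution = 63 / 46 = 1.3695652
u_res = resolution / (2*sqrt(3))
u_res = 1.3695652 / 3.4641016
u_res = 0.3954

0.3954


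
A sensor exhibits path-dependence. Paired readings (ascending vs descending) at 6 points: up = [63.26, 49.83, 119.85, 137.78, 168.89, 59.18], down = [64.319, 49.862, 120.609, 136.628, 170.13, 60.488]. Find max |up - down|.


|63.26 - 64.319| = 1.0590
|49.83 - 49.862| = 0.0320
|119.85 - 120.609| = 0.7590
|137.78 - 136.628| = 1.1520
|168.89 - 170.13| = 1.2400
|59.18 - 60.488| = 1.3080
hysteresis = max(diffs) = 1.3080

1.3080


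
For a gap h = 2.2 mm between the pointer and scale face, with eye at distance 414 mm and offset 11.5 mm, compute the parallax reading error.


error = h * offset / d
= 2.2 * 11.5 / 414
= 0.0611

0.0611


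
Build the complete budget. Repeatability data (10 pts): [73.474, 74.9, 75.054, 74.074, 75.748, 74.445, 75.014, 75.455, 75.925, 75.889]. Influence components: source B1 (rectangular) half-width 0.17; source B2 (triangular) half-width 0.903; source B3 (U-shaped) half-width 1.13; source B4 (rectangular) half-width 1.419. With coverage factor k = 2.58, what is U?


mean = (73.474 + 74.9 + 75.054 + 74.074 + 75.748 + 74.445 + 75.014 + 75.455 + 75.925 + 75.889) / 10 = 74.9978
s = sqrt(sum((x - mean)^2)/(n-1)) = 0.81101552
u_A = s / sqrt(n) = 0.81101552 / sqrt(10) = 0.25646563
u_B1 = 0.17 / sqrt(3) = 0.098149546
u_B2 = 0.903 / sqrt(6) = 0.36864821
u_B3 = 1.13 / sqrt(2) = 0.79903066
u_B4 = 1.419 / sqrt(3) = 0.81926003
uc = sqrt(0.25646563^2 + 0.098149546^2 + 0.36864821^2 + 0.79903066^2 + 0.81926003^2) = 1.2332666
U = k * uc = 2.58 * 1.2332666
U = 3.1818

3.1818


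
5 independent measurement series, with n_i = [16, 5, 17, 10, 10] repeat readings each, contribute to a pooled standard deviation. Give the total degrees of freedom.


nu = sum_i (n_i - 1)
nu = ((16 - 1) + (5 - 1) + (17 - 1) + (10 - 1) + (10 - 1))
nu = 15 + 4 + 16 + 9 + 9
nu = 53

53


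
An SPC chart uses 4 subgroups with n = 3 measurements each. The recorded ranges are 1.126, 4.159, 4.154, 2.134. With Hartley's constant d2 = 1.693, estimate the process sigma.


R_bar = (1.126 + 4.159 + 4.154 + 2.134) / 4
R_bar = 11.573 / 4 = 2.89325
sigma_hat = R_bar / d2 = 2.89325 / 1.693 = 1.7089

1.7089


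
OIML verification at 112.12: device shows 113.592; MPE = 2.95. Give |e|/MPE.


e = indication - reference = 113.592 - 112.12 = 1.4720
|e| = 1.4720
ratio = |e| / MPE = 1.4720 / 2.95
ratio = 0.4990

0.4990


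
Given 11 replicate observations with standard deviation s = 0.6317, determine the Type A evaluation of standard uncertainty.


u_A = s / sqrt(n)
u_A = 0.6317 / sqrt(11)
u_A = 0.6317 / 3.3166248
u_A = 0.1905

0.1905


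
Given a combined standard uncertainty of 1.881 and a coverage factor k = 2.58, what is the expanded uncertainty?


U = k * uc
U = 2.58 * 1.881
U = 4.8530

4.8530


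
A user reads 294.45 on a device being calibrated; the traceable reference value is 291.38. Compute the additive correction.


Correction = standard - reading
= 291.38 - 294.45
= -3.0700

-3.0700


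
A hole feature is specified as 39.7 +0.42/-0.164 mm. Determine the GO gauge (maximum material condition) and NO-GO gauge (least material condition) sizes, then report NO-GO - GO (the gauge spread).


GO = nominal - lower_tol (smallest hole = maximum material condition)
GO = 39.7 - 0.164 = 39.536
NO-GO = nominal + upper_tol (largest hole = least material condition)
NO-GO = 39.7 + 0.42 = 40.12
spread = NO-GO - GO = 40.12 - 39.536 = 0.5840

0.5840


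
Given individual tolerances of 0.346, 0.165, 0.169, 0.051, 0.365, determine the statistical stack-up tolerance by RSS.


RSS = sqrt(0.346^2 + 0.165^2 + 0.169^2 + 0.051^2 + 0.365^2)
= sqrt(0.311328)
= 0.5580

0.5580


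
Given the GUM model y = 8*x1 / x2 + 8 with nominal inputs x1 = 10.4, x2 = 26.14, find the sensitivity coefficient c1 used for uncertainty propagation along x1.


y = 8*x1 / x2 + 8
dy/dx1 = 8/x2
Evaluate at x2 = 26.14: c1 = 8 / 26.14
c1 = 0.3060

0.3060


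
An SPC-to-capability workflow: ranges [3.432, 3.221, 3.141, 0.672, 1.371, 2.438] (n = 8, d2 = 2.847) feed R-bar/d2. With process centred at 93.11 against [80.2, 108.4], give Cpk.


R_bar = (3.432 + 3.221 + 3.141 + 0.672 + 1.371 + 2.438) / 6 = 2.3791667
sigma = R_bar / d2 = 2.3791667 / 2.847 = 0.83567499
Cp = (USL - LSL)/(6*sigma) = (108.4 - 80.2)/(6*0.83567499) = 5.6242
Cpu = (108.4 - 93.11)/(3*0.83567499) = 6.0989
Cpl = (93.11 - 80.2)/(3*0.83567499) = 5.1495
Cpk = min(Cpu, Cpl) = 5.1495

5.1495


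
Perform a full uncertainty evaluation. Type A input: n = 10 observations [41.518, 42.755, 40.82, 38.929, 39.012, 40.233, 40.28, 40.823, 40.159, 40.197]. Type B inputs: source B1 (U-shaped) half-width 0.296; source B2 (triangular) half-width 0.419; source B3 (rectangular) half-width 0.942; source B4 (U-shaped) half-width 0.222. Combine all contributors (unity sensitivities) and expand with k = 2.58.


mean = (41.518 + 42.755 + 40.82 + 38.929 + 39.012 + 40.233 + 40.28 + 40.823 + 40.159 + 40.197) / 10 = 40.4726
s = sqrt(sum((x - mean)^2)/(n-1)) = 1.1220286
u_A = s / sqrt(n) = 1.1220286 / sqrt(10) = 0.3548166
u_B1 = 0.296 / sqrt(2) = 0.20930361
u_B2 = 0.419 / sqrt(6) = 0.17105603
u_B3 = 0.942 / sqrt(3) = 0.54386395
u_B4 = 0.222 / sqrt(2) = 0.15697771
uc = sqrt(0.3548166^2 + 0.20930361^2 + 0.17105603^2 + 0.54386395^2 + 0.15697771^2) = 0.72068924
U = k * uc = 2.58 * 0.72068924
U = 1.8594

1.8594


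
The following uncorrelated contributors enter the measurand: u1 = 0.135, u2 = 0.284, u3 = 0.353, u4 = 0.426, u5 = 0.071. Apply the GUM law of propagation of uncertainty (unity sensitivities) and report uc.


uc = sqrt(0.135^2 + 0.284^2 + 0.353^2 + 0.426^2 + 0.071^2)
uc = sqrt(0.410007)
uc = 0.6403

0.6403


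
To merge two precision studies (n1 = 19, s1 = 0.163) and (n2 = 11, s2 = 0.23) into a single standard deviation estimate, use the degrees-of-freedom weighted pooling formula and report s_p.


s_p = sqrt(((n1-1)*s1^2 + (n2-1)*s2^2) / (n1+n2-2))
numerator = (19-1)*0.163^2 + (11-1)*0.23^2 = 0.478242 + 0.529 = 1.007242
denominator = 19 + 11 - 2 = 28
s_p^2 = 1.007242 / 28 = 0.035972929
s_p = sqrt(0.035972929) = 0.1897

0.1897


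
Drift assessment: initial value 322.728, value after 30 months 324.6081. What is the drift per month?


rate = (v2 - v1) / months
= (324.6081 - 322.728) / 30
= 1.8801 / 30
= 0.0627

0.0627


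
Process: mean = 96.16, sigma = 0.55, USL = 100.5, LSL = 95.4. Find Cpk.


Cpu = (USL - mean) / (3*sigma) = (100.5 - 96.16) / (3*0.55) = 2.6303
Cpl = (mean - LSL) / (3*sigma) = (96.16 - 95.4) / (3*0.55) = 0.4606
Cpk = min(Cpu, Cpl) = 0.4606

0.4606


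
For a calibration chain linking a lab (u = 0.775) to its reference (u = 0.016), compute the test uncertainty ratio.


TUR = u_lab / u_ref
= 0.775 / 0.016
= 48.4375

48.4375


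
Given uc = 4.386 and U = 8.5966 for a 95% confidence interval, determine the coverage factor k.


k = U / uc
k = 8.5966 / 4.386
k = 1.96

1.96


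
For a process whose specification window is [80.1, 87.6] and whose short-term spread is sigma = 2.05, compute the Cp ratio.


Cp = (USL - LSL) / (6 * sigma)
= (87.6 - 80.1) / (6 * 2.05)
= 7.5000 / 12.3000
= 0.6098

0.6098


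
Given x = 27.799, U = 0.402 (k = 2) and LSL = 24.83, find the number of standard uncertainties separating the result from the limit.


u = U / k = 0.402 / 2 = 0.201
margin = |LSL - x| = |24.83 - 27.799| = 2.969
z = margin / u = 2.969 / 0.201
z = 14.7711

14.7711


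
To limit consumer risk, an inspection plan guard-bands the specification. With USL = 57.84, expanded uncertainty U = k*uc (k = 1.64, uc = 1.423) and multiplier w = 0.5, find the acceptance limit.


U = k * uc = 1.64 * 1.423 = 2.33372
guard band g = w * U = 0.5 * 2.33372 = 1.16686
AL = USL - g = 57.84 - 1.16686
AL = 56.6731

56.6731


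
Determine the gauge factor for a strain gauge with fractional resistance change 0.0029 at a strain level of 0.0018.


GF = (dR/R) / epsilon
= 0.0029 / 0.0018
= 1.6111

1.6111


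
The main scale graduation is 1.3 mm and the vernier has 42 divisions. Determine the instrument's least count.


LC = MSD / n_div
= 1.3 / 42
= 0.0310

0.0310


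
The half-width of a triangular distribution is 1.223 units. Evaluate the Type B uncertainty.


u_B = half_width / sqrt(6)
u_B = 1.223 / 2.4494897
u_B = 0.4993

0.4993


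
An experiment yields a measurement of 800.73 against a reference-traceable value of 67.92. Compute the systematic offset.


Systematic error = measured - true
= 800.73 - 67.92
= 732.8100

732.8100


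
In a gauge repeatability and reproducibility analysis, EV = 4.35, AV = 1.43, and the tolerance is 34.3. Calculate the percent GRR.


GRR = sqrt(EV^2 + AV^2) = sqrt(4.35^2 + 1.43^2) = 4.5790174
%GRR = GRR / tol * 100 = 4.5790174 / 34.3 * 100
%GRR = 13.3499

13.3499


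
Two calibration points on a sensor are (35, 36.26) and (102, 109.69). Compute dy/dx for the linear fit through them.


slope = (y2 - y1) / (x2 - x1)
= (109.69 - 36.26) / (102 - 35)
= 73.4300 / 67
= 1.0960

1.0960


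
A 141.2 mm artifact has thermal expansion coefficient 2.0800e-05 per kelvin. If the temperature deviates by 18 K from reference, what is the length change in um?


dL = L * alpha * dT
= 141.2 * 2.0800e-05 * 18
= 0.0528653 mm
dL_um = 0.0528653 * 1000 = 52.8653 um

52.8653


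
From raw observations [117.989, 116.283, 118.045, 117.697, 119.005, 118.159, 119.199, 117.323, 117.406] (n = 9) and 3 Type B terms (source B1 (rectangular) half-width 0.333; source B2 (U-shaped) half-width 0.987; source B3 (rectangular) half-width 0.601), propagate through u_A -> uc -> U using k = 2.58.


mean = (117.989 + 116.283 + 118.045 + 117.697 + 119.005 + 118.159 + 119.199 + 117.323 + 117.406) / 9 = 117.9006667
s = sqrt(sum((x - mean)^2)/(n-1)) = 0.88298584
u_A = s / sqrt(n) = 0.88298584 / sqrt(9) = 0.29432861
u_B1 = 0.333 / sqrt(3) = 0.19225764
u_B2 = 0.987 / sqrt(2) = 0.69791439
u_B3 = 0.601 / sqrt(3) = 0.34698751
uc = sqrt(0.29432861^2 + 0.19225764^2 + 0.69791439^2 + 0.34698751^2) = 0.8550305
U = k * uc = 2.58 * 0.8550305
U = 2.2060

2.2060


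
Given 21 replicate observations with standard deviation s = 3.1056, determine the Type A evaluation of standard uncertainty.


u_A = s / sqrt(n)
u_A = 3.1056 / sqrt(21)
u_A = 3.1056 / 4.5825757
u_A = 0.6777

0.6777


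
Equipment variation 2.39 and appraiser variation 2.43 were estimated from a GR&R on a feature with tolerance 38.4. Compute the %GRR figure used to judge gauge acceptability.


GRR = sqrt(EV^2 + AV^2) = sqrt(2.39^2 + 2.43^2) = 3.408372
%GRR = GRR / tol * 100 = 3.408372 / 38.4 * 100
%GRR = 8.8760

8.8760


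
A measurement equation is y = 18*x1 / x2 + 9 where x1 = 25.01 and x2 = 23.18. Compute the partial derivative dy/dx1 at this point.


y = 18*x1 / x2 + 9
dy/dx1 = 18/x2
Evaluate at x2 = 23.18: c1 = 18 / 23.18
c1 = 0.7765

0.7765


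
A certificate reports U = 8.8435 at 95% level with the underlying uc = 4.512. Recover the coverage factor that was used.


k = U / uc
k = 8.8435 / 4.512
k = 1.96

1.96


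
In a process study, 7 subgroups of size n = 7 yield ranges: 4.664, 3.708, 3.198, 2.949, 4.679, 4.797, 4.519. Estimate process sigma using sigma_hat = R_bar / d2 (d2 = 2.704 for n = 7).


R_bar = (4.664 + 3.708 + 3.198 + 2.949 + 4.679 + 4.797 + 4.519) / 7
R_bar = 28.514 / 7 = 4.0734286
sigma_hat = R_bar / d2 = 4.0734286 / 2.704 = 1.5064

1.5064


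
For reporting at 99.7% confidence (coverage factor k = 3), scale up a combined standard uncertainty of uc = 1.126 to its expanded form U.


U = k * uc
U = 3 * 1.126
U = 3.3780

3.3780


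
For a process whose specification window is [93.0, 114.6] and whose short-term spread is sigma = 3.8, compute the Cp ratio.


Cp = (USL - LSL) / (6 * sigma)
= (114.6 - 93.0) / (6 * 3.8)
= 21.6000 / 22.8000
= 0.9474

0.9474


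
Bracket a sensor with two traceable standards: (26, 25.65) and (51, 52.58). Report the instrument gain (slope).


slope = (y2 - y1) / (x2 - x1)
= (52.58 - 25.65) / (51 - 26)
= 26.9300 / 25
= 1.0772

1.0772


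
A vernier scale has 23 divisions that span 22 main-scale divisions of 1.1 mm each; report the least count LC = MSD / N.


LC = MSD / n_div
= 1.1 / 23
= 0.0478

0.0478


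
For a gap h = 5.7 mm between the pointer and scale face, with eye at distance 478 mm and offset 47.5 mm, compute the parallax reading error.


error = h * offset / d
= 5.7 * 47.5 / 478
= 0.5664

0.5664


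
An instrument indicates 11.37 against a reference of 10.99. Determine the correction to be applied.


Correction = standard - reading
= 10.99 - 11.37
= -0.3800

-0.3800


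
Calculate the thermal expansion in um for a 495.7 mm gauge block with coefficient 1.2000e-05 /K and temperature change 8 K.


dL = L * alpha * dT
= 495.7 * 1.2000e-05 * 8
= 0.0475872 mm
dL_um = 0.0475872 * 1000 = 47.5872 um

47.5872


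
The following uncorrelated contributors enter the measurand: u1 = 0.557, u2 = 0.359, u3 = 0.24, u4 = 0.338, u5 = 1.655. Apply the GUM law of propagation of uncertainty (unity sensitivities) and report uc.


uc = sqrt(0.557^2 + 0.359^2 + 0.24^2 + 0.338^2 + 1.655^2)
uc = sqrt(3.349999)
uc = 1.8303

1.8303


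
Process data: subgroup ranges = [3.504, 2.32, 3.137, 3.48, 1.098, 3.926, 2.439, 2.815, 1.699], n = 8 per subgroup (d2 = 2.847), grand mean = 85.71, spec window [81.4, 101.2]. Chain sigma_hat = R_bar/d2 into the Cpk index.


R_bar = (3.504 + 2.32 + 3.137 + 3.48 + 1.098 + 3.926 + 2.439 + 2.815 + 1.699) / 9 = 2.7131111
sigma = R_bar / d2 = 2.7131111 / 2.847 = 0.95297194
Cp = (USL - LSL)/(6*sigma) = (101.2 - 81.4)/(6*0.95297194) = 3.4629
Cpu = (101.2 - 85.71)/(3*0.95297194) = 5.4181
Cpl = (85.71 - 81.4)/(3*0.95297194) = 1.5076
Cpk = min(Cpu, Cpl) = 1.5076

1.5076


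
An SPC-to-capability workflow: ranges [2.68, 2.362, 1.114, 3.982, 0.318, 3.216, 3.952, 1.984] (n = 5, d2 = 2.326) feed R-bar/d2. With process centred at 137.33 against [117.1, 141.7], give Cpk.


R_bar = (2.68 + 2.362 + 1.114 + 3.982 + 0.318 + 3.216 + 3.952 + 1.984) / 8 = 2.451
sigma = R_bar / d2 = 2.451 / 2.326 = 1.0537403
Cp = (USL - LSL)/(6*sigma) = (141.7 - 117.1)/(6*1.0537403) = 3.8909
Cpu = (141.7 - 137.33)/(3*1.0537403) = 1.3824
Cpl = (137.33 - 117.1)/(3*1.0537403) = 6.3994
Cpk = min(Cpu, Cpl) = 1.3824

1.3824


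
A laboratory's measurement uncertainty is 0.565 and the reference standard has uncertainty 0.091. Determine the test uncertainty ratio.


TUR = u_lab / u_ref
= 0.565 / 0.091
= 6.2088

6.2088


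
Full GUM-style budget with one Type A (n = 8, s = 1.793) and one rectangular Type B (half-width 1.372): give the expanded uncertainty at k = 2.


u_A = s / sqrt(n) = 1.793 / sqrt(8) = 0.63392123
u_B = half_width / sqrt(3) = 1.372 / sqrt(3) = 0.79212457
uc = sqrt(u_A^2 + u_B^2) = sqrt(0.63392123^2 + 0.79212457^2) = 1.0145528
U = k * uc = 2 * 1.0145528
U = 2.0291

2.0291


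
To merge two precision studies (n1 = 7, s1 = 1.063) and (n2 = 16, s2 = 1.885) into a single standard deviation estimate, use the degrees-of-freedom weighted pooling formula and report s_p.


s_p = sqrt(((n1-1)*s1^2 + (n2-1)*s2^2) / (n1+n2-2))
numerator = (7-1)*1.063^2 + (16-1)*1.885^2 = 6.779814 + 53.298375 = 60.078189
denominator = 7 + 16 - 2 = 21
s_p^2 = 60.078189 / 21 = 2.8608661
s_p = sqrt(2.8608661) = 1.6914

1.6914


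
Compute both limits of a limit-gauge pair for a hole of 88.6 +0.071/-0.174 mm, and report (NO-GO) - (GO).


GO = nominal - lower_tol (smallest hole = maximum material condition)
GO = 88.6 - 0.174 = 88.426
NO-GO = nominal + upper_tol (largest hole = least material condition)
NO-GO = 88.6 + 0.071 = 88.671
spread = NO-GO - GO = 88.671 - 88.426 = 0.2450

0.2450


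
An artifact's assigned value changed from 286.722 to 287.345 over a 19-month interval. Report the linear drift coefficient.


rate = (v2 - v1) / months
= (287.345 - 286.722) / 19
= 0.6230 / 19
= 0.0328

0.0328


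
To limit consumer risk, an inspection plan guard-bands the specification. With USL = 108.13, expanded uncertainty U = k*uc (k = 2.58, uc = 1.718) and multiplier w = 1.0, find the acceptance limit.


U = k * uc = 2.58 * 1.718 = 4.43244
guard band g = w * U = 1.0 * 4.43244 = 4.43244
AL = USL - g = 108.13 - 4.43244
AL = 103.6976

103.6976


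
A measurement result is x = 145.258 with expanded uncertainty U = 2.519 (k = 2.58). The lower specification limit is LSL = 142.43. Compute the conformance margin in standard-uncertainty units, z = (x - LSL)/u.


u = U / k = 2.519 / 2.58 = 0.97635659
margin = |LSL - x| = |142.43 - 145.258| = 2.828
z = margin / u = 2.828 / 0.97635659
z = 2.8965

2.8965


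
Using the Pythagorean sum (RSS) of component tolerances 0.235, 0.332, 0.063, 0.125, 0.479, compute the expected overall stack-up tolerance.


RSS = sqrt(0.235^2 + 0.332^2 + 0.063^2 + 0.125^2 + 0.479^2)
= sqrt(0.414484)
= 0.6438

0.6438


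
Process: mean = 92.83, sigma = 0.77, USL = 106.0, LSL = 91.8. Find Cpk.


Cpu = (USL - mean) / (3*sigma) = (106.0 - 92.83) / (3*0.77) = 5.7013
Cpl = (mean - LSL) / (3*sigma) = (92.83 - 91.8) / (3*0.77) = 0.4459
Cpk = min(Cpu, Cpl) = 0.4459

0.4459


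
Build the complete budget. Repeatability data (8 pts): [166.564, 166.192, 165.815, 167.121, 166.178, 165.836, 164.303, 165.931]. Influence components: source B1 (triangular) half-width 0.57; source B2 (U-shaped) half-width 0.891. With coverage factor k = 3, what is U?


mean = (166.564 + 166.192 + 165.815 + 167.121 + 166.178 + 165.836 + 164.303 + 165.931) / 8 = 165.9925
s = sqrt(sum((x - mean)^2)/(n-1)) = 0.80963184
u_A = s / sqrt(n) = 0.80963184 / sqrt(8) = 0.28624808
u_B1 = 0.57 / sqrt(6) = 0.23270153
u_B2 = 0.891 / sqrt(2) = 0.63003214
uc = sqrt(0.28624808^2 + 0.23270153^2 + 0.63003214^2) = 0.73008798
U = k * uc = 3 * 0.73008798
U = 2.1903

2.1903


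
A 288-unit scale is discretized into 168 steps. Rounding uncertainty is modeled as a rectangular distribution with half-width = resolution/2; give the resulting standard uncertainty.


resolution = range / divisions
resolution = 288 / 168 = 1.7142857
u_res = resolution / (2*sqrt(3))
u_res = 1.7142857 / 3.4641016
u_res = 0.4949

0.4949


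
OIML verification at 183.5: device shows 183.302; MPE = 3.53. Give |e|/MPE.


e = indication - reference = 183.302 - 183.5 = -0.1980
|e| = 0.1980
ratio = |e| / MPE = 0.1980 / 3.53
ratio = 0.0561

0.0561


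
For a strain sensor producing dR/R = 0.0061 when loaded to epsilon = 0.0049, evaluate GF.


GF = (dR/R) / epsilon
= 0.0061 / 0.0049
= 1.2449

1.2449


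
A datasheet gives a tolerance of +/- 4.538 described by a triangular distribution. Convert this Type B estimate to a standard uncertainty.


u_B = half_width / sqrt(6)
u_B = 4.538 / 2.4494897
u_B = 1.8526

1.8526


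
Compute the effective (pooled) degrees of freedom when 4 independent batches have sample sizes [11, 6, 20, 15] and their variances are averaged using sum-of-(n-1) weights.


nu = sum_i (n_i - 1)
nu = ((11 - 1) + (6 - 1) + (20 - 1) + (15 - 1))
nu = 10 + 5 + 19 + 14
nu = 48

48


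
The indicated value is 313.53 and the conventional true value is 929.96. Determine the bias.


Systematic error = measured - true
= 313.53 - 929.96
= -616.4300

-616.4300


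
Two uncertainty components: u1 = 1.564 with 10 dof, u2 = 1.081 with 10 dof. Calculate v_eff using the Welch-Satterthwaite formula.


uc = sqrt(u1^2 + u2^2) = sqrt(1.564^2 + 1.081^2) = 1.9012251
v_eff = uc^4 / (u1^4/v1 + u2^4/v2)
= 1.9012251^4 / (1.564^4/10 + 1.081^4/10)
= 13.065744 / 0.73489205
v_eff = 17.7791

17.7791


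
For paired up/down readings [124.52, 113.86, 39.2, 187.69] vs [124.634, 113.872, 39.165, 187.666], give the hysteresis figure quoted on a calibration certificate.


|124.52 - 124.634| = 0.1140
|113.86 - 113.872| = 0.0120
|39.2 - 39.165| = 0.0350
|187.69 - 187.666| = 0.0240
hysteresis = max(diffs) = 0.1140

0.1140


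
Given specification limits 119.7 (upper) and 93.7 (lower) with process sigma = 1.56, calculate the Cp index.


Cp = (USL - LSL) / (6 * sigma)
= (119.7 - 93.7) / (6 * 1.56)
= 26.0000 / 9.3600
= 2.7778

2.7778


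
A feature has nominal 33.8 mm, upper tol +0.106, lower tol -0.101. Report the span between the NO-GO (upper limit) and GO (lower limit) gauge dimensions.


GO = nominal - lower_tol (smallest hole = maximum material condition)
GO = 33.8 - 0.101 = 33.699
NO-GO = nominal + upper_tol (largest hole = least material condition)
NO-GO = 33.8 + 0.106 = 33.906
spread = NO-GO - GO = 33.906 - 33.699 = 0.2070

0.2070


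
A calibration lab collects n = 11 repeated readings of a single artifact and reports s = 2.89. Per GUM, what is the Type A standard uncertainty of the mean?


u_A = s / sqrt(n)
u_A = 2.89 / sqrt(11)
u_A = 2.89 / 3.3166248
u_A = 0.8714

0.8714


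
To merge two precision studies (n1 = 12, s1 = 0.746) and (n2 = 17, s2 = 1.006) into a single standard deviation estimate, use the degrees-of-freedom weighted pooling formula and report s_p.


s_p = sqrt(((n1-1)*s1^2 + (n2-1)*s2^2) / (n1+n2-2))
numerator = (12-1)*0.746^2 + (17-1)*1.006^2 = 6.121676 + 16.192576 = 22.314252
denominator = 12 + 17 - 2 = 27
s_p^2 = 22.314252 / 27 = 0.82645378
s_p = sqrt(0.82645378) = 0.9091

0.9091


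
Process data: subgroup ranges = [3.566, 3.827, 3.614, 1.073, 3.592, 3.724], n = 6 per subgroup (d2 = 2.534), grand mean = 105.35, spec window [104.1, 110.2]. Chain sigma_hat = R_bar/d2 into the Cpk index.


R_bar = (3.566 + 3.827 + 3.614 + 1.073 + 3.592 + 3.724) / 6 = 3.2326667
sigma = R_bar / d2 = 3.2326667 / 2.534 = 1.2757169
Cp = (USL - LSL)/(6*sigma) = (110.2 - 104.1)/(6*1.2757169) = 0.7969
Cpu = (110.2 - 105.35)/(3*1.2757169) = 1.2673
Cpl = (105.35 - 104.1)/(3*1.2757169) = 0.3266
Cpk = min(Cpu, Cpl) = 0.3266

0.3266


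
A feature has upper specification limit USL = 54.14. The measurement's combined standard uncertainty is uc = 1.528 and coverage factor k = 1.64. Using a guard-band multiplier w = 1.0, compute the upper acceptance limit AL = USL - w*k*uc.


U = k * uc = 1.64 * 1.528 = 2.50592
guard band g = w * U = 1.0 * 2.50592 = 2.50592
AL = USL - g = 54.14 - 2.50592
AL = 51.6341

51.6341


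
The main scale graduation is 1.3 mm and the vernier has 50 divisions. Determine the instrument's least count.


LC = MSD / n_div
= 1.3 / 50
= 0.0260

0.0260


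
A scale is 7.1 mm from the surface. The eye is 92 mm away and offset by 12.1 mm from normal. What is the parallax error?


error = h * offset / d
= 7.1 * 12.1 / 92
= 0.9338

0.9338


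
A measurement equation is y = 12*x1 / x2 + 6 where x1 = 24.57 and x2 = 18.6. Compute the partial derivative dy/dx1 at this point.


y = 12*x1 / x2 + 6
dy/dx1 = 12/x2
Evaluate at x2 = 18.6: c1 = 12 / 18.6
c1 = 0.6452

0.6452


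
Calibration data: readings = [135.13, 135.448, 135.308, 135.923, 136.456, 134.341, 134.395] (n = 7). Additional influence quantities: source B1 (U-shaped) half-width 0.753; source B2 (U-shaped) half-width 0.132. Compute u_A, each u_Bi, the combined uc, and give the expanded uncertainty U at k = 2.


mean = (135.13 + 135.448 + 135.308 + 135.923 + 136.456 + 134.341 + 134.395) / 7 = 135.2858571
s = sqrt(sum((x - mean)^2)/(n-1)) = 0.76514039
u_A = s / sqrt(n) = 0.76514039 / sqrt(7) = 0.28919588
u_B1 = 0.753 / sqrt(2) = 0.53245141
u_B2 = 0.132 / sqrt(2) = 0.093338095
uc = sqrt(0.28919588^2 + 0.53245141^2 + 0.093338095^2) = 0.61306669
U = k * uc = 2 * 0.61306669
U = 1.2261

1.2261


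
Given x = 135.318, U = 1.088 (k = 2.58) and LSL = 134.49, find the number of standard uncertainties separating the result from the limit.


u = U / k = 1.088 / 2.58 = 0.42170543
margin = |LSL - x| = |134.49 - 135.318| = 0.828
z = margin / u = 0.828 / 0.42170543
z = 1.9635

1.9635


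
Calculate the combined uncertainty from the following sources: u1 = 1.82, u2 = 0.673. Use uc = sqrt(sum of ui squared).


uc = sqrt(1.82^2 + 0.673^2)
uc = sqrt(3.765329)
uc = 1.9404

1.9404


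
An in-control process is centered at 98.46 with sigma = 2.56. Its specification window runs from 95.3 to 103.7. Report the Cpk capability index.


Cpu = (USL - mean) / (3*sigma) = (103.7 - 98.46) / (3*2.56) = 0.6823
Cpl = (mean - LSL) / (3*sigma) = (98.46 - 95.3) / (3*2.56) = 0.4115
Cpk = min(Cpu, Cpl) = 0.4115

0.4115


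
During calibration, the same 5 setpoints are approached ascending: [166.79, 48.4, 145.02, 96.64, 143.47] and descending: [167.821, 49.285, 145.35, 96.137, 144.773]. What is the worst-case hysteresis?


|166.79 - 167.821| = 1.0310
|48.4 - 49.285| = 0.8850
|145.02 - 145.35| = 0.3300
|96.64 - 96.137| = 0.5030
|143.47 - 144.773| = 1.3030
hysteresis = max(diffs) = 1.3030

1.3030


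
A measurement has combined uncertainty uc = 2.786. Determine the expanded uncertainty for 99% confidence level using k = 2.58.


U = k * uc
U = 2.58 * 2.786
U = 7.1879

7.1879


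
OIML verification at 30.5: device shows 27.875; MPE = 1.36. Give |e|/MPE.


e = indication - reference = 27.875 - 30.5 = -2.6250
|e| = 2.6250
ratio = |e| / MPE = 2.6250 / 1.36
ratio = 1.9301

1.9301


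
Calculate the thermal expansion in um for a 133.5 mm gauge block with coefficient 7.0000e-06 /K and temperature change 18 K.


dL = L * alpha * dT
= 133.5 * 7.0000e-06 * 18
= 0.0168210 mm
dL_um = 0.0168210 * 1000 = 16.8210 um

16.8210
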